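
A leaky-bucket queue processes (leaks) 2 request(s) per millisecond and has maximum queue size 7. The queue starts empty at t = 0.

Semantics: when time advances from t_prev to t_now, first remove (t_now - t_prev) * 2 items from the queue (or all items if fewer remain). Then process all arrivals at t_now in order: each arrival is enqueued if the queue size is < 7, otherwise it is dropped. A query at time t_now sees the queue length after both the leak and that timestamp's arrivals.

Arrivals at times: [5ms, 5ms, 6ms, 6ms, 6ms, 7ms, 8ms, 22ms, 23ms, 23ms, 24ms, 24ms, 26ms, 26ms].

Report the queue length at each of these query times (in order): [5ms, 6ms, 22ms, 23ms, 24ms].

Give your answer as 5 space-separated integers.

Answer: 2 3 1 2 2

Derivation:
Queue lengths at query times:
  query t=5ms: backlog = 2
  query t=6ms: backlog = 3
  query t=22ms: backlog = 1
  query t=23ms: backlog = 2
  query t=24ms: backlog = 2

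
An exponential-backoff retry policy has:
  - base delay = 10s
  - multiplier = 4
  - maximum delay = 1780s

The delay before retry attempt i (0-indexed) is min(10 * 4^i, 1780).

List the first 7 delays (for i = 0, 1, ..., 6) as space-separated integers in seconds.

Answer: 10 40 160 640 1780 1780 1780

Derivation:
Computing each delay:
  i=0: min(10*4^0, 1780) = 10
  i=1: min(10*4^1, 1780) = 40
  i=2: min(10*4^2, 1780) = 160
  i=3: min(10*4^3, 1780) = 640
  i=4: min(10*4^4, 1780) = 1780
  i=5: min(10*4^5, 1780) = 1780
  i=6: min(10*4^6, 1780) = 1780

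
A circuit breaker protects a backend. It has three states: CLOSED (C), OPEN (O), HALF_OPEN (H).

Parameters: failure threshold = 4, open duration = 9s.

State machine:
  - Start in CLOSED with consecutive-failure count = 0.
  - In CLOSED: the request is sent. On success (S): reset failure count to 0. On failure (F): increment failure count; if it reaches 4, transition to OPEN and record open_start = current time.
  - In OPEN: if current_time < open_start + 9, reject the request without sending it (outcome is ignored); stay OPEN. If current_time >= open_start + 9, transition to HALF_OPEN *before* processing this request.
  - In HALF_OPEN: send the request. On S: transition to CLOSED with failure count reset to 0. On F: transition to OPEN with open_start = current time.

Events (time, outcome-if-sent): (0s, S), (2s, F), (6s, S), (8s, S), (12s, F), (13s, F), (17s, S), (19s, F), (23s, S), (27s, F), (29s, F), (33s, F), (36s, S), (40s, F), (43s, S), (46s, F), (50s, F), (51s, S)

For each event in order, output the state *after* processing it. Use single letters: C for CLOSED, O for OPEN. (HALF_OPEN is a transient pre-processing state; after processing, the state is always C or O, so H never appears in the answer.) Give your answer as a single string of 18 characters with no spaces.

Answer: CCCCCCCCCCCCCCCCCC

Derivation:
State after each event:
  event#1 t=0s outcome=S: state=CLOSED
  event#2 t=2s outcome=F: state=CLOSED
  event#3 t=6s outcome=S: state=CLOSED
  event#4 t=8s outcome=S: state=CLOSED
  event#5 t=12s outcome=F: state=CLOSED
  event#6 t=13s outcome=F: state=CLOSED
  event#7 t=17s outcome=S: state=CLOSED
  event#8 t=19s outcome=F: state=CLOSED
  event#9 t=23s outcome=S: state=CLOSED
  event#10 t=27s outcome=F: state=CLOSED
  event#11 t=29s outcome=F: state=CLOSED
  event#12 t=33s outcome=F: state=CLOSED
  event#13 t=36s outcome=S: state=CLOSED
  event#14 t=40s outcome=F: state=CLOSED
  event#15 t=43s outcome=S: state=CLOSED
  event#16 t=46s outcome=F: state=CLOSED
  event#17 t=50s outcome=F: state=CLOSED
  event#18 t=51s outcome=S: state=CLOSED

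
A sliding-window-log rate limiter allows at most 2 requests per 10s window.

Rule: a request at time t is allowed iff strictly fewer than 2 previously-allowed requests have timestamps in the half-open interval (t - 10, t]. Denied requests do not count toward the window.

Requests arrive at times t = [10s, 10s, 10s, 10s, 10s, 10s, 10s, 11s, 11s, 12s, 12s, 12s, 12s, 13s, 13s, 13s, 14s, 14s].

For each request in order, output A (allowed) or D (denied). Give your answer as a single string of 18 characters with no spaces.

Answer: AADDDDDDDDDDDDDDDD

Derivation:
Tracking allowed requests in the window:
  req#1 t=10s: ALLOW
  req#2 t=10s: ALLOW
  req#3 t=10s: DENY
  req#4 t=10s: DENY
  req#5 t=10s: DENY
  req#6 t=10s: DENY
  req#7 t=10s: DENY
  req#8 t=11s: DENY
  req#9 t=11s: DENY
  req#10 t=12s: DENY
  req#11 t=12s: DENY
  req#12 t=12s: DENY
  req#13 t=12s: DENY
  req#14 t=13s: DENY
  req#15 t=13s: DENY
  req#16 t=13s: DENY
  req#17 t=14s: DENY
  req#18 t=14s: DENY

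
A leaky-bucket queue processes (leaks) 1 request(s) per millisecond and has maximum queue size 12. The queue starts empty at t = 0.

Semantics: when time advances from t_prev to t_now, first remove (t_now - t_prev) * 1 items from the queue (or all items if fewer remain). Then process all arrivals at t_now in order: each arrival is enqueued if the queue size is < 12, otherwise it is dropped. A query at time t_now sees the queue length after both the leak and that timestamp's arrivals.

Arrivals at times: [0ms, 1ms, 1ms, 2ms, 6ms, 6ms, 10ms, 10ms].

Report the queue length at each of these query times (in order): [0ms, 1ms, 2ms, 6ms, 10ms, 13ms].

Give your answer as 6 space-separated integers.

Queue lengths at query times:
  query t=0ms: backlog = 1
  query t=1ms: backlog = 2
  query t=2ms: backlog = 2
  query t=6ms: backlog = 2
  query t=10ms: backlog = 2
  query t=13ms: backlog = 0

Answer: 1 2 2 2 2 0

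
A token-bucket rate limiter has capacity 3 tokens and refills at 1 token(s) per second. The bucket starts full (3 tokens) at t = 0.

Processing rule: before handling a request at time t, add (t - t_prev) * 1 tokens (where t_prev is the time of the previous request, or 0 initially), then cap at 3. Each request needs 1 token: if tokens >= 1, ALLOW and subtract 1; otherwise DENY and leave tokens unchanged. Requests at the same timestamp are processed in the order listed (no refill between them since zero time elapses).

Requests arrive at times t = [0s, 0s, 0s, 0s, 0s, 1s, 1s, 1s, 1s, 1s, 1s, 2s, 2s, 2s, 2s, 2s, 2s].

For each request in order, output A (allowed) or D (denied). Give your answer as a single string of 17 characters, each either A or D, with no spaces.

Simulating step by step:
  req#1 t=0s: ALLOW
  req#2 t=0s: ALLOW
  req#3 t=0s: ALLOW
  req#4 t=0s: DENY
  req#5 t=0s: DENY
  req#6 t=1s: ALLOW
  req#7 t=1s: DENY
  req#8 t=1s: DENY
  req#9 t=1s: DENY
  req#10 t=1s: DENY
  req#11 t=1s: DENY
  req#12 t=2s: ALLOW
  req#13 t=2s: DENY
  req#14 t=2s: DENY
  req#15 t=2s: DENY
  req#16 t=2s: DENY
  req#17 t=2s: DENY

Answer: AAADDADDDDDADDDDD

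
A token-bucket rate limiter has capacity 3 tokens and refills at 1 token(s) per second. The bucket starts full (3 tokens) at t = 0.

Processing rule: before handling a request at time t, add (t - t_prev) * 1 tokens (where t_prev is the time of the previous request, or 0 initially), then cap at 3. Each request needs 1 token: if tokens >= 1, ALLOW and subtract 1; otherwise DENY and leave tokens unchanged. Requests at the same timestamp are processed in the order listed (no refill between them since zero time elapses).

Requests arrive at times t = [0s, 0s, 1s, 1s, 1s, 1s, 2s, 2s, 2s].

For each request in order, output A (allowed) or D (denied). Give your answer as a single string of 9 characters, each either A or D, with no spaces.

Answer: AAAADDADD

Derivation:
Simulating step by step:
  req#1 t=0s: ALLOW
  req#2 t=0s: ALLOW
  req#3 t=1s: ALLOW
  req#4 t=1s: ALLOW
  req#5 t=1s: DENY
  req#6 t=1s: DENY
  req#7 t=2s: ALLOW
  req#8 t=2s: DENY
  req#9 t=2s: DENY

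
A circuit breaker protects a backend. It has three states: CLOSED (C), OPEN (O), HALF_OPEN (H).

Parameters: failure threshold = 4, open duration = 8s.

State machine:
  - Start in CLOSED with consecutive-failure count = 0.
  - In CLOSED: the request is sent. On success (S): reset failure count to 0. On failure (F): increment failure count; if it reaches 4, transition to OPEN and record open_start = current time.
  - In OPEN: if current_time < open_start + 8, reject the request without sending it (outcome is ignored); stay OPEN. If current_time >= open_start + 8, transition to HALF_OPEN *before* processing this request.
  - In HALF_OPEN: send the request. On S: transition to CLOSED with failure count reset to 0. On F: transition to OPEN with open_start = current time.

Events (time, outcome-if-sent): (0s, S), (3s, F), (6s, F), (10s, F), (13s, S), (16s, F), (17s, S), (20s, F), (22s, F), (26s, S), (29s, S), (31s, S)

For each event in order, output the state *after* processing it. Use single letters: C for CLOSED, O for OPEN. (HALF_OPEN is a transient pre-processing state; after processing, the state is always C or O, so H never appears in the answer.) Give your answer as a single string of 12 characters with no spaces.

State after each event:
  event#1 t=0s outcome=S: state=CLOSED
  event#2 t=3s outcome=F: state=CLOSED
  event#3 t=6s outcome=F: state=CLOSED
  event#4 t=10s outcome=F: state=CLOSED
  event#5 t=13s outcome=S: state=CLOSED
  event#6 t=16s outcome=F: state=CLOSED
  event#7 t=17s outcome=S: state=CLOSED
  event#8 t=20s outcome=F: state=CLOSED
  event#9 t=22s outcome=F: state=CLOSED
  event#10 t=26s outcome=S: state=CLOSED
  event#11 t=29s outcome=S: state=CLOSED
  event#12 t=31s outcome=S: state=CLOSED

Answer: CCCCCCCCCCCC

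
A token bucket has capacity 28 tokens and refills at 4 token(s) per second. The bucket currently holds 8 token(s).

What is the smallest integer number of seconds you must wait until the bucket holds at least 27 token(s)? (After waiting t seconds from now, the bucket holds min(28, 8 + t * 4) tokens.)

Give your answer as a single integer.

Need 8 + t * 4 >= 27, so t >= 19/4.
Smallest integer t = ceil(19/4) = 5.

Answer: 5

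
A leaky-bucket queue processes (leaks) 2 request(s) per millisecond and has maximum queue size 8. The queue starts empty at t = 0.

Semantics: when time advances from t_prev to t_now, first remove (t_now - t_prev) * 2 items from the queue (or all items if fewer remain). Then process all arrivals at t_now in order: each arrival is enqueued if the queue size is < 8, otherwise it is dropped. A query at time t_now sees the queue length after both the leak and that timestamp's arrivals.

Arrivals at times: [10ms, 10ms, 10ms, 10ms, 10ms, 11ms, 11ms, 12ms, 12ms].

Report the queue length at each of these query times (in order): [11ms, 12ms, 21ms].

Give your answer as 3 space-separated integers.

Answer: 5 5 0

Derivation:
Queue lengths at query times:
  query t=11ms: backlog = 5
  query t=12ms: backlog = 5
  query t=21ms: backlog = 0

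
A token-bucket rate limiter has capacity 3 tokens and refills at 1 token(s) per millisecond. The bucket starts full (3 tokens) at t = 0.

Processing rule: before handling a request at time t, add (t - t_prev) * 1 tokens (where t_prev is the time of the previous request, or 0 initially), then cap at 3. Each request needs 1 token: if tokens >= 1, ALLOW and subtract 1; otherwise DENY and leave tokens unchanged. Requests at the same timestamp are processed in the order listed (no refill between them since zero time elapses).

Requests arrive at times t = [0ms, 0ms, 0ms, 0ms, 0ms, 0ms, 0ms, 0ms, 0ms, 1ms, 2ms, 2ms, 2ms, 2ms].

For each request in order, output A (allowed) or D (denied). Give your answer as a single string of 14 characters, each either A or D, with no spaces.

Answer: AAADDDDDDAADDD

Derivation:
Simulating step by step:
  req#1 t=0ms: ALLOW
  req#2 t=0ms: ALLOW
  req#3 t=0ms: ALLOW
  req#4 t=0ms: DENY
  req#5 t=0ms: DENY
  req#6 t=0ms: DENY
  req#7 t=0ms: DENY
  req#8 t=0ms: DENY
  req#9 t=0ms: DENY
  req#10 t=1ms: ALLOW
  req#11 t=2ms: ALLOW
  req#12 t=2ms: DENY
  req#13 t=2ms: DENY
  req#14 t=2ms: DENY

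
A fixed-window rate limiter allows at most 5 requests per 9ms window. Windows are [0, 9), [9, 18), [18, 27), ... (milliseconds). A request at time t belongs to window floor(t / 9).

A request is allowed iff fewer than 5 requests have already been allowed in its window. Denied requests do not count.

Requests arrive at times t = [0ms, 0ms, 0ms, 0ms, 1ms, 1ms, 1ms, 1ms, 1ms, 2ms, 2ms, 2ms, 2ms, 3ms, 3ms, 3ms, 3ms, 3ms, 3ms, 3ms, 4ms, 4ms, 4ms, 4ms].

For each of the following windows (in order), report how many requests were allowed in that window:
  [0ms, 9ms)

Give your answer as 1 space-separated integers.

Processing requests:
  req#1 t=0ms (window 0): ALLOW
  req#2 t=0ms (window 0): ALLOW
  req#3 t=0ms (window 0): ALLOW
  req#4 t=0ms (window 0): ALLOW
  req#5 t=1ms (window 0): ALLOW
  req#6 t=1ms (window 0): DENY
  req#7 t=1ms (window 0): DENY
  req#8 t=1ms (window 0): DENY
  req#9 t=1ms (window 0): DENY
  req#10 t=2ms (window 0): DENY
  req#11 t=2ms (window 0): DENY
  req#12 t=2ms (window 0): DENY
  req#13 t=2ms (window 0): DENY
  req#14 t=3ms (window 0): DENY
  req#15 t=3ms (window 0): DENY
  req#16 t=3ms (window 0): DENY
  req#17 t=3ms (window 0): DENY
  req#18 t=3ms (window 0): DENY
  req#19 t=3ms (window 0): DENY
  req#20 t=3ms (window 0): DENY
  req#21 t=4ms (window 0): DENY
  req#22 t=4ms (window 0): DENY
  req#23 t=4ms (window 0): DENY
  req#24 t=4ms (window 0): DENY

Allowed counts by window: 5

Answer: 5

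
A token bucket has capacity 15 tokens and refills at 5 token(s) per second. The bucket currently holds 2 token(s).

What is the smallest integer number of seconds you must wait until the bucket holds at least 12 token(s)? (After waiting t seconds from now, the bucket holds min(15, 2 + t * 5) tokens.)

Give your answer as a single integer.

Answer: 2

Derivation:
Need 2 + t * 5 >= 12, so t >= 10/5.
Smallest integer t = ceil(10/5) = 2.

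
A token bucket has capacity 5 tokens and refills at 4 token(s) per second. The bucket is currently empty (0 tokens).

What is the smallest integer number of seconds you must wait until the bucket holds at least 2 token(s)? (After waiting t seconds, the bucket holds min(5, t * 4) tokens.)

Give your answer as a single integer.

Need t * 4 >= 2, so t >= 2/4.
Smallest integer t = ceil(2/4) = 1.

Answer: 1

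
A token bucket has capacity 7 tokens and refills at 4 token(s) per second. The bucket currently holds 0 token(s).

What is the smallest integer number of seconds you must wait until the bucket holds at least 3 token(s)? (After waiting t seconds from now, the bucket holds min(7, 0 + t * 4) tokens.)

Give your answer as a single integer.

Need 0 + t * 4 >= 3, so t >= 3/4.
Smallest integer t = ceil(3/4) = 1.

Answer: 1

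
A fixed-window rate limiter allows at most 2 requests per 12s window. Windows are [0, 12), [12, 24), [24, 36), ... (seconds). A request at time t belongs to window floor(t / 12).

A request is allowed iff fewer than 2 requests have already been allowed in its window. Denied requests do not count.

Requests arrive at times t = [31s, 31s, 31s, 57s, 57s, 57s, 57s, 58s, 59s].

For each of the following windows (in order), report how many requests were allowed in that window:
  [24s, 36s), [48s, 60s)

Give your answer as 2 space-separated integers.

Processing requests:
  req#1 t=31s (window 2): ALLOW
  req#2 t=31s (window 2): ALLOW
  req#3 t=31s (window 2): DENY
  req#4 t=57s (window 4): ALLOW
  req#5 t=57s (window 4): ALLOW
  req#6 t=57s (window 4): DENY
  req#7 t=57s (window 4): DENY
  req#8 t=58s (window 4): DENY
  req#9 t=59s (window 4): DENY

Allowed counts by window: 2 2

Answer: 2 2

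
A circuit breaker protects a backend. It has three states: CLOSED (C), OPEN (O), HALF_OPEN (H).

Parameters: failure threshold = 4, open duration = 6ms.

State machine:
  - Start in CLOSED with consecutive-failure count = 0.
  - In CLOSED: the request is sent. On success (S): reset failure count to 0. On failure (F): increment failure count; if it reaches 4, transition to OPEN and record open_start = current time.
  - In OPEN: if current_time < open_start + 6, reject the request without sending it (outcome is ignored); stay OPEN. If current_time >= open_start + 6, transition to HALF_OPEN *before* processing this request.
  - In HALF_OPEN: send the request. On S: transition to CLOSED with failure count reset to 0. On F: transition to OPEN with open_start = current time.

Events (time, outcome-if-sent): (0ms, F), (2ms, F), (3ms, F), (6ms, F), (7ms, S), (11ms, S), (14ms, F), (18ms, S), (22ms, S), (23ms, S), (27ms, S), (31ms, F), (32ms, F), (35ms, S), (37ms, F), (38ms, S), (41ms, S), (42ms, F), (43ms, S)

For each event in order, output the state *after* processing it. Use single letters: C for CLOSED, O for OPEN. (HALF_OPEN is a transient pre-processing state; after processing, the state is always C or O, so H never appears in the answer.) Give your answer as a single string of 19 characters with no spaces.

Answer: CCCOOOOOCCCCCCCCCCC

Derivation:
State after each event:
  event#1 t=0ms outcome=F: state=CLOSED
  event#2 t=2ms outcome=F: state=CLOSED
  event#3 t=3ms outcome=F: state=CLOSED
  event#4 t=6ms outcome=F: state=OPEN
  event#5 t=7ms outcome=S: state=OPEN
  event#6 t=11ms outcome=S: state=OPEN
  event#7 t=14ms outcome=F: state=OPEN
  event#8 t=18ms outcome=S: state=OPEN
  event#9 t=22ms outcome=S: state=CLOSED
  event#10 t=23ms outcome=S: state=CLOSED
  event#11 t=27ms outcome=S: state=CLOSED
  event#12 t=31ms outcome=F: state=CLOSED
  event#13 t=32ms outcome=F: state=CLOSED
  event#14 t=35ms outcome=S: state=CLOSED
  event#15 t=37ms outcome=F: state=CLOSED
  event#16 t=38ms outcome=S: state=CLOSED
  event#17 t=41ms outcome=S: state=CLOSED
  event#18 t=42ms outcome=F: state=CLOSED
  event#19 t=43ms outcome=S: state=CLOSED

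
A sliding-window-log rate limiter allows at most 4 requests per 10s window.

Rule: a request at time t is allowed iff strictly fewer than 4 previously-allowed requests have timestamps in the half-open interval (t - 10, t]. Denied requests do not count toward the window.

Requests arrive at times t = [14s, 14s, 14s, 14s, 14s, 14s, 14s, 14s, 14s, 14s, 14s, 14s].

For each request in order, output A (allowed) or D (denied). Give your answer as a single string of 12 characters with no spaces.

Tracking allowed requests in the window:
  req#1 t=14s: ALLOW
  req#2 t=14s: ALLOW
  req#3 t=14s: ALLOW
  req#4 t=14s: ALLOW
  req#5 t=14s: DENY
  req#6 t=14s: DENY
  req#7 t=14s: DENY
  req#8 t=14s: DENY
  req#9 t=14s: DENY
  req#10 t=14s: DENY
  req#11 t=14s: DENY
  req#12 t=14s: DENY

Answer: AAAADDDDDDDD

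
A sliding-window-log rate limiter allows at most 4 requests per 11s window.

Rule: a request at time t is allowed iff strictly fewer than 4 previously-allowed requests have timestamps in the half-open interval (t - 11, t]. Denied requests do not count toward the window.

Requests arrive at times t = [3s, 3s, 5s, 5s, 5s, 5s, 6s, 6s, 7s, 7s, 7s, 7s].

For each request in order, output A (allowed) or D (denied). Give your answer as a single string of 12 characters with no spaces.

Answer: AAAADDDDDDDD

Derivation:
Tracking allowed requests in the window:
  req#1 t=3s: ALLOW
  req#2 t=3s: ALLOW
  req#3 t=5s: ALLOW
  req#4 t=5s: ALLOW
  req#5 t=5s: DENY
  req#6 t=5s: DENY
  req#7 t=6s: DENY
  req#8 t=6s: DENY
  req#9 t=7s: DENY
  req#10 t=7s: DENY
  req#11 t=7s: DENY
  req#12 t=7s: DENY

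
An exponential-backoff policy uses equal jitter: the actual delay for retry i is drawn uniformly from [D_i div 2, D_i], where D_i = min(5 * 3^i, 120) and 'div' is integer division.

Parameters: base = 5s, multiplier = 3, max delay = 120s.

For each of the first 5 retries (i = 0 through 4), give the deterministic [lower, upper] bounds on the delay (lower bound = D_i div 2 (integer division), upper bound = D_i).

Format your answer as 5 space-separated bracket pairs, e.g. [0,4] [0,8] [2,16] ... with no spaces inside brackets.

Answer: [2,5] [7,15] [22,45] [60,120] [60,120]

Derivation:
Computing bounds per retry:
  i=0: D_i=min(5*3^0,120)=5, bounds=[2,5]
  i=1: D_i=min(5*3^1,120)=15, bounds=[7,15]
  i=2: D_i=min(5*3^2,120)=45, bounds=[22,45]
  i=3: D_i=min(5*3^3,120)=120, bounds=[60,120]
  i=4: D_i=min(5*3^4,120)=120, bounds=[60,120]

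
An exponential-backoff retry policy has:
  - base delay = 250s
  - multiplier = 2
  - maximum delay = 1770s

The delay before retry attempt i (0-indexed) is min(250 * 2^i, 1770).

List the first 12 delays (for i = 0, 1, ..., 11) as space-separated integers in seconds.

Computing each delay:
  i=0: min(250*2^0, 1770) = 250
  i=1: min(250*2^1, 1770) = 500
  i=2: min(250*2^2, 1770) = 1000
  i=3: min(250*2^3, 1770) = 1770
  i=4: min(250*2^4, 1770) = 1770
  i=5: min(250*2^5, 1770) = 1770
  i=6: min(250*2^6, 1770) = 1770
  i=7: min(250*2^7, 1770) = 1770
  i=8: min(250*2^8, 1770) = 1770
  i=9: min(250*2^9, 1770) = 1770
  i=10: min(250*2^10, 1770) = 1770
  i=11: min(250*2^11, 1770) = 1770

Answer: 250 500 1000 1770 1770 1770 1770 1770 1770 1770 1770 1770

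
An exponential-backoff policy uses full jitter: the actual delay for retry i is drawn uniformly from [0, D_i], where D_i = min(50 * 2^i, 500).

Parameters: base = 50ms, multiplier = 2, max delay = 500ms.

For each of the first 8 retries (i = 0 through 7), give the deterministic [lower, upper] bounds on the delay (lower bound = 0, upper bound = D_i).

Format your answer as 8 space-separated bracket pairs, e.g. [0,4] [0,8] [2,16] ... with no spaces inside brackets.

Answer: [0,50] [0,100] [0,200] [0,400] [0,500] [0,500] [0,500] [0,500]

Derivation:
Computing bounds per retry:
  i=0: D_i=min(50*2^0,500)=50, bounds=[0,50]
  i=1: D_i=min(50*2^1,500)=100, bounds=[0,100]
  i=2: D_i=min(50*2^2,500)=200, bounds=[0,200]
  i=3: D_i=min(50*2^3,500)=400, bounds=[0,400]
  i=4: D_i=min(50*2^4,500)=500, bounds=[0,500]
  i=5: D_i=min(50*2^5,500)=500, bounds=[0,500]
  i=6: D_i=min(50*2^6,500)=500, bounds=[0,500]
  i=7: D_i=min(50*2^7,500)=500, bounds=[0,500]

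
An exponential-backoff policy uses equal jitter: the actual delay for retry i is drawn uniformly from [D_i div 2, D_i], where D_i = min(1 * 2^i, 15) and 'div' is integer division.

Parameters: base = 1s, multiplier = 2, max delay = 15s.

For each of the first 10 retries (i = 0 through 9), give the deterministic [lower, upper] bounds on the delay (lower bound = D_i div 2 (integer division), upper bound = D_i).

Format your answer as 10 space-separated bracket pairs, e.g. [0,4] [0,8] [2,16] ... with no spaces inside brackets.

Answer: [0,1] [1,2] [2,4] [4,8] [7,15] [7,15] [7,15] [7,15] [7,15] [7,15]

Derivation:
Computing bounds per retry:
  i=0: D_i=min(1*2^0,15)=1, bounds=[0,1]
  i=1: D_i=min(1*2^1,15)=2, bounds=[1,2]
  i=2: D_i=min(1*2^2,15)=4, bounds=[2,4]
  i=3: D_i=min(1*2^3,15)=8, bounds=[4,8]
  i=4: D_i=min(1*2^4,15)=15, bounds=[7,15]
  i=5: D_i=min(1*2^5,15)=15, bounds=[7,15]
  i=6: D_i=min(1*2^6,15)=15, bounds=[7,15]
  i=7: D_i=min(1*2^7,15)=15, bounds=[7,15]
  i=8: D_i=min(1*2^8,15)=15, bounds=[7,15]
  i=9: D_i=min(1*2^9,15)=15, bounds=[7,15]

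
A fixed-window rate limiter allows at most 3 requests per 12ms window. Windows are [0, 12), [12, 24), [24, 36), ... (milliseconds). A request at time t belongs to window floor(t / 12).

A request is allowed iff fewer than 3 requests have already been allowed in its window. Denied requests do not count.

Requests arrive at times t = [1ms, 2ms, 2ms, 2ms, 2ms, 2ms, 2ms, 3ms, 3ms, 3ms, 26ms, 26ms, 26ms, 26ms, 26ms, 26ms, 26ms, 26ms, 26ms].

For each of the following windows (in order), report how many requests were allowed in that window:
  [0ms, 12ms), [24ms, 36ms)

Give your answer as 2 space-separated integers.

Processing requests:
  req#1 t=1ms (window 0): ALLOW
  req#2 t=2ms (window 0): ALLOW
  req#3 t=2ms (window 0): ALLOW
  req#4 t=2ms (window 0): DENY
  req#5 t=2ms (window 0): DENY
  req#6 t=2ms (window 0): DENY
  req#7 t=2ms (window 0): DENY
  req#8 t=3ms (window 0): DENY
  req#9 t=3ms (window 0): DENY
  req#10 t=3ms (window 0): DENY
  req#11 t=26ms (window 2): ALLOW
  req#12 t=26ms (window 2): ALLOW
  req#13 t=26ms (window 2): ALLOW
  req#14 t=26ms (window 2): DENY
  req#15 t=26ms (window 2): DENY
  req#16 t=26ms (window 2): DENY
  req#17 t=26ms (window 2): DENY
  req#18 t=26ms (window 2): DENY
  req#19 t=26ms (window 2): DENY

Allowed counts by window: 3 3

Answer: 3 3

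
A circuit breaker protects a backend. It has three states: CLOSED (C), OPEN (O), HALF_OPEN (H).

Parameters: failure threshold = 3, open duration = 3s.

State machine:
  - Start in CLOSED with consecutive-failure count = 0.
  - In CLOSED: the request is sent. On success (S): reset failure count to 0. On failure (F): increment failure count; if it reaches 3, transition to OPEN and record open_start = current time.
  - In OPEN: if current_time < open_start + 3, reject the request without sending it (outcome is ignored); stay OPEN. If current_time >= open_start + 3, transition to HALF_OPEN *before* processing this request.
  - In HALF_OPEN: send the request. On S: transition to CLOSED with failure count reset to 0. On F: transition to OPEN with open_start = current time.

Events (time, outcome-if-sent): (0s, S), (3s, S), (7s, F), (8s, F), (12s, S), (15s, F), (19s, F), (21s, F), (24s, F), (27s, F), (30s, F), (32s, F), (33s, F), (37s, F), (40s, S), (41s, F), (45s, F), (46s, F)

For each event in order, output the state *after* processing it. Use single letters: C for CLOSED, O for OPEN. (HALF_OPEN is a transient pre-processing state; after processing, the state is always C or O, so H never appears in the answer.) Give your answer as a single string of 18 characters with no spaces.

State after each event:
  event#1 t=0s outcome=S: state=CLOSED
  event#2 t=3s outcome=S: state=CLOSED
  event#3 t=7s outcome=F: state=CLOSED
  event#4 t=8s outcome=F: state=CLOSED
  event#5 t=12s outcome=S: state=CLOSED
  event#6 t=15s outcome=F: state=CLOSED
  event#7 t=19s outcome=F: state=CLOSED
  event#8 t=21s outcome=F: state=OPEN
  event#9 t=24s outcome=F: state=OPEN
  event#10 t=27s outcome=F: state=OPEN
  event#11 t=30s outcome=F: state=OPEN
  event#12 t=32s outcome=F: state=OPEN
  event#13 t=33s outcome=F: state=OPEN
  event#14 t=37s outcome=F: state=OPEN
  event#15 t=40s outcome=S: state=CLOSED
  event#16 t=41s outcome=F: state=CLOSED
  event#17 t=45s outcome=F: state=CLOSED
  event#18 t=46s outcome=F: state=OPEN

Answer: CCCCCCCOOOOOOOCCCO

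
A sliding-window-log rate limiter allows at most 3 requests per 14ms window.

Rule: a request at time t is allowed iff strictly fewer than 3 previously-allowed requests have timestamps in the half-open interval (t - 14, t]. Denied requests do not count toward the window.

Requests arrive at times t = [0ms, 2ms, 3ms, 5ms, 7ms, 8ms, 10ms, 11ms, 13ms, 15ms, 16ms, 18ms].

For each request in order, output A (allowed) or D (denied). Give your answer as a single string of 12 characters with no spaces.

Answer: AAADDDDDDAAA

Derivation:
Tracking allowed requests in the window:
  req#1 t=0ms: ALLOW
  req#2 t=2ms: ALLOW
  req#3 t=3ms: ALLOW
  req#4 t=5ms: DENY
  req#5 t=7ms: DENY
  req#6 t=8ms: DENY
  req#7 t=10ms: DENY
  req#8 t=11ms: DENY
  req#9 t=13ms: DENY
  req#10 t=15ms: ALLOW
  req#11 t=16ms: ALLOW
  req#12 t=18ms: ALLOW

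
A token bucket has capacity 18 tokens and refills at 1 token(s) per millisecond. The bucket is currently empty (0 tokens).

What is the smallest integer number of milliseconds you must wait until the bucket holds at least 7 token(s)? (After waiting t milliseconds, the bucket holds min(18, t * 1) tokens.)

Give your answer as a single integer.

Need t * 1 >= 7, so t >= 7/1.
Smallest integer t = ceil(7/1) = 7.

Answer: 7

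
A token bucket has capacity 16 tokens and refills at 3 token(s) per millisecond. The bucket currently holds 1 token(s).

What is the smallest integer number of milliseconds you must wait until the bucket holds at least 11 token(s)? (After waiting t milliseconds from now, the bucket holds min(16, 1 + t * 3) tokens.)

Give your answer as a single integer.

Answer: 4

Derivation:
Need 1 + t * 3 >= 11, so t >= 10/3.
Smallest integer t = ceil(10/3) = 4.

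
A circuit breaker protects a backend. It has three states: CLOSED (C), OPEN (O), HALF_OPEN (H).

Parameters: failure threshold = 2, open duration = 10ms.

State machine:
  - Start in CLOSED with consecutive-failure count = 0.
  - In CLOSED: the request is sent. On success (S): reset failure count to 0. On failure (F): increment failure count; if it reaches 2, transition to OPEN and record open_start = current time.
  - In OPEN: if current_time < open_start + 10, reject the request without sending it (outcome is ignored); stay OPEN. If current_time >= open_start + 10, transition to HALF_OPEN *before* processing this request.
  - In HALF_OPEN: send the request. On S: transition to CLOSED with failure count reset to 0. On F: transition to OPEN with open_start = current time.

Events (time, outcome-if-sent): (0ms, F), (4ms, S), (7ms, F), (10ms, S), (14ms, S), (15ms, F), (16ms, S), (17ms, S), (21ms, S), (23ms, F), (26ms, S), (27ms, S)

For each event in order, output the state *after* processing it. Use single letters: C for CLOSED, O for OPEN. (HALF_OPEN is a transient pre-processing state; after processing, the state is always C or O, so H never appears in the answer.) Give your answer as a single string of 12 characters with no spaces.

Answer: CCCCCCCCCCCC

Derivation:
State after each event:
  event#1 t=0ms outcome=F: state=CLOSED
  event#2 t=4ms outcome=S: state=CLOSED
  event#3 t=7ms outcome=F: state=CLOSED
  event#4 t=10ms outcome=S: state=CLOSED
  event#5 t=14ms outcome=S: state=CLOSED
  event#6 t=15ms outcome=F: state=CLOSED
  event#7 t=16ms outcome=S: state=CLOSED
  event#8 t=17ms outcome=S: state=CLOSED
  event#9 t=21ms outcome=S: state=CLOSED
  event#10 t=23ms outcome=F: state=CLOSED
  event#11 t=26ms outcome=S: state=CLOSED
  event#12 t=27ms outcome=S: state=CLOSED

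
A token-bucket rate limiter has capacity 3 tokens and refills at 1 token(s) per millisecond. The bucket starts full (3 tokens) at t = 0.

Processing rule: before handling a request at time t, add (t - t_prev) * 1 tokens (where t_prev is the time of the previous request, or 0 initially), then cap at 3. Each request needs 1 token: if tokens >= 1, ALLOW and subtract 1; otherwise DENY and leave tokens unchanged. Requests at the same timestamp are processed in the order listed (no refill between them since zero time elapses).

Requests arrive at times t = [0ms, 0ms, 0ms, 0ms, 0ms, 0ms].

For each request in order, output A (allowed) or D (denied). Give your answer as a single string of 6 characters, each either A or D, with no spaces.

Simulating step by step:
  req#1 t=0ms: ALLOW
  req#2 t=0ms: ALLOW
  req#3 t=0ms: ALLOW
  req#4 t=0ms: DENY
  req#5 t=0ms: DENY
  req#6 t=0ms: DENY

Answer: AAADDD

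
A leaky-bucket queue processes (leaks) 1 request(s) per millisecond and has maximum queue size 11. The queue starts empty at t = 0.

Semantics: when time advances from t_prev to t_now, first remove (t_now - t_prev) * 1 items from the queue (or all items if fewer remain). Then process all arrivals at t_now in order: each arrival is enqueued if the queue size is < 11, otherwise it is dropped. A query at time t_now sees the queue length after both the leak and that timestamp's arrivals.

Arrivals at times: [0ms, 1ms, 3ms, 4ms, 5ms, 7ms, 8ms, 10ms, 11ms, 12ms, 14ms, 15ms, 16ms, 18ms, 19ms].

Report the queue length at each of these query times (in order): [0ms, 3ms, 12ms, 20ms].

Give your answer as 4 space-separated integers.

Answer: 1 1 1 0

Derivation:
Queue lengths at query times:
  query t=0ms: backlog = 1
  query t=3ms: backlog = 1
  query t=12ms: backlog = 1
  query t=20ms: backlog = 0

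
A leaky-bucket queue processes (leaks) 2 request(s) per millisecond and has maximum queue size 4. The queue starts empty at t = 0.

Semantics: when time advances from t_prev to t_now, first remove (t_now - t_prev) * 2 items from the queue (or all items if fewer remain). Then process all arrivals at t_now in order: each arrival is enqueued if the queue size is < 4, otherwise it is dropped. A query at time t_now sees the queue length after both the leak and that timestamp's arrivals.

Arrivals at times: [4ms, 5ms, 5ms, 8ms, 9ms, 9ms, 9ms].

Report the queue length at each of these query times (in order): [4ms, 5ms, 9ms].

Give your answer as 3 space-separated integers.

Queue lengths at query times:
  query t=4ms: backlog = 1
  query t=5ms: backlog = 2
  query t=9ms: backlog = 3

Answer: 1 2 3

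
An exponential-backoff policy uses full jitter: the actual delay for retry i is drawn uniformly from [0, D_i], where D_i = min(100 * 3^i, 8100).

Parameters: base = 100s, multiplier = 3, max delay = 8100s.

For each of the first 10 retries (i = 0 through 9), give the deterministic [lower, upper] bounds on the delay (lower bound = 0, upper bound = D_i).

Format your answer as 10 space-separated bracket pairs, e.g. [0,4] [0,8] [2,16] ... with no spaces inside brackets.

Answer: [0,100] [0,300] [0,900] [0,2700] [0,8100] [0,8100] [0,8100] [0,8100] [0,8100] [0,8100]

Derivation:
Computing bounds per retry:
  i=0: D_i=min(100*3^0,8100)=100, bounds=[0,100]
  i=1: D_i=min(100*3^1,8100)=300, bounds=[0,300]
  i=2: D_i=min(100*3^2,8100)=900, bounds=[0,900]
  i=3: D_i=min(100*3^3,8100)=2700, bounds=[0,2700]
  i=4: D_i=min(100*3^4,8100)=8100, bounds=[0,8100]
  i=5: D_i=min(100*3^5,8100)=8100, bounds=[0,8100]
  i=6: D_i=min(100*3^6,8100)=8100, bounds=[0,8100]
  i=7: D_i=min(100*3^7,8100)=8100, bounds=[0,8100]
  i=8: D_i=min(100*3^8,8100)=8100, bounds=[0,8100]
  i=9: D_i=min(100*3^9,8100)=8100, bounds=[0,8100]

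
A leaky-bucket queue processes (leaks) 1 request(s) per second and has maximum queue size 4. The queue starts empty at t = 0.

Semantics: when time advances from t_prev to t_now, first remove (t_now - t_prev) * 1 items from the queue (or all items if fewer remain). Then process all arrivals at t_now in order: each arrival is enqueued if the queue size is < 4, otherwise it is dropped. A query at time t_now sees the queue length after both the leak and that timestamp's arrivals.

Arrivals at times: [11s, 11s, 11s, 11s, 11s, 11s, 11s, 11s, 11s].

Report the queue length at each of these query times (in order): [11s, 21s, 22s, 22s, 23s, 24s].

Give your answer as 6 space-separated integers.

Queue lengths at query times:
  query t=11s: backlog = 4
  query t=21s: backlog = 0
  query t=22s: backlog = 0
  query t=22s: backlog = 0
  query t=23s: backlog = 0
  query t=24s: backlog = 0

Answer: 4 0 0 0 0 0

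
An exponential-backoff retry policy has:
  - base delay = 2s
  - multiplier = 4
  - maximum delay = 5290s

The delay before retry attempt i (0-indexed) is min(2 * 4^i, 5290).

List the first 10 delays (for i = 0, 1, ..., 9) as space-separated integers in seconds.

Answer: 2 8 32 128 512 2048 5290 5290 5290 5290

Derivation:
Computing each delay:
  i=0: min(2*4^0, 5290) = 2
  i=1: min(2*4^1, 5290) = 8
  i=2: min(2*4^2, 5290) = 32
  i=3: min(2*4^3, 5290) = 128
  i=4: min(2*4^4, 5290) = 512
  i=5: min(2*4^5, 5290) = 2048
  i=6: min(2*4^6, 5290) = 5290
  i=7: min(2*4^7, 5290) = 5290
  i=8: min(2*4^8, 5290) = 5290
  i=9: min(2*4^9, 5290) = 5290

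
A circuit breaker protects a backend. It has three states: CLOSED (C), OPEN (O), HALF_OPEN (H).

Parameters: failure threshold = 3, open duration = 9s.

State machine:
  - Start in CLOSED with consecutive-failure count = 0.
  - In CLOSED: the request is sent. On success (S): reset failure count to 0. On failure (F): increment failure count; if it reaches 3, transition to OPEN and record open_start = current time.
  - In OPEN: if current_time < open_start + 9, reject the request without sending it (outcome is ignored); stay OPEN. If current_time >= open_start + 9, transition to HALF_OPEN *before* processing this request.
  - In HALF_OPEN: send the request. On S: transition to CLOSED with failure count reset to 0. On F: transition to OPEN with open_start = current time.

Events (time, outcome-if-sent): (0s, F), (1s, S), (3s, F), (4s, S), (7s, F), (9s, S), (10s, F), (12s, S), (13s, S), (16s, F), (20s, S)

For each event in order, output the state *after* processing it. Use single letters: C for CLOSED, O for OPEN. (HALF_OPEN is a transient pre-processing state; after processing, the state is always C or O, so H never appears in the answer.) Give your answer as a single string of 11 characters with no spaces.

Answer: CCCCCCCCCCC

Derivation:
State after each event:
  event#1 t=0s outcome=F: state=CLOSED
  event#2 t=1s outcome=S: state=CLOSED
  event#3 t=3s outcome=F: state=CLOSED
  event#4 t=4s outcome=S: state=CLOSED
  event#5 t=7s outcome=F: state=CLOSED
  event#6 t=9s outcome=S: state=CLOSED
  event#7 t=10s outcome=F: state=CLOSED
  event#8 t=12s outcome=S: state=CLOSED
  event#9 t=13s outcome=S: state=CLOSED
  event#10 t=16s outcome=F: state=CLOSED
  event#11 t=20s outcome=S: state=CLOSED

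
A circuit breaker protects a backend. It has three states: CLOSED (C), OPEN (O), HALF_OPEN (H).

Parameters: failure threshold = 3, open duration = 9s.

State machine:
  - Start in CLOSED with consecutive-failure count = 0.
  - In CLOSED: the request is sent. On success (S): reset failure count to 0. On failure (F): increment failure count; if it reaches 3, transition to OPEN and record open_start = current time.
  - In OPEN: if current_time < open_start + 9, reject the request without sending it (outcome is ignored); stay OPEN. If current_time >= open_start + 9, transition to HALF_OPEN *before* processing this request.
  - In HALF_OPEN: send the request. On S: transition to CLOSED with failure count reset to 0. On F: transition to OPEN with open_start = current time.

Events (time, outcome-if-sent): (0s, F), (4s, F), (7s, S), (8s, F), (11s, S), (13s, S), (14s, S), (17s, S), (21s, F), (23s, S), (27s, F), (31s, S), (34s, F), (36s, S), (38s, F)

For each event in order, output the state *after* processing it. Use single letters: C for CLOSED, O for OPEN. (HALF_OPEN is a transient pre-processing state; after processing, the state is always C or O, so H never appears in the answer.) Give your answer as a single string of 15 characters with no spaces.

Answer: CCCCCCCCCCCCCCC

Derivation:
State after each event:
  event#1 t=0s outcome=F: state=CLOSED
  event#2 t=4s outcome=F: state=CLOSED
  event#3 t=7s outcome=S: state=CLOSED
  event#4 t=8s outcome=F: state=CLOSED
  event#5 t=11s outcome=S: state=CLOSED
  event#6 t=13s outcome=S: state=CLOSED
  event#7 t=14s outcome=S: state=CLOSED
  event#8 t=17s outcome=S: state=CLOSED
  event#9 t=21s outcome=F: state=CLOSED
  event#10 t=23s outcome=S: state=CLOSED
  event#11 t=27s outcome=F: state=CLOSED
  event#12 t=31s outcome=S: state=CLOSED
  event#13 t=34s outcome=F: state=CLOSED
  event#14 t=36s outcome=S: state=CLOSED
  event#15 t=38s outcome=F: state=CLOSED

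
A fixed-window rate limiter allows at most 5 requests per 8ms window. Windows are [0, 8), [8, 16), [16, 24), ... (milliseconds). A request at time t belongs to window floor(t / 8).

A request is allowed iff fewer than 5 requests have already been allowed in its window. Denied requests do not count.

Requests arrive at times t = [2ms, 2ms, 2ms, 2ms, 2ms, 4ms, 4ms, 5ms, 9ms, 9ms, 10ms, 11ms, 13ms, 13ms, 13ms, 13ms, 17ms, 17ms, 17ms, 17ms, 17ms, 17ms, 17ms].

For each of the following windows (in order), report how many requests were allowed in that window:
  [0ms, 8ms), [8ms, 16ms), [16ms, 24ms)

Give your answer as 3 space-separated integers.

Answer: 5 5 5

Derivation:
Processing requests:
  req#1 t=2ms (window 0): ALLOW
  req#2 t=2ms (window 0): ALLOW
  req#3 t=2ms (window 0): ALLOW
  req#4 t=2ms (window 0): ALLOW
  req#5 t=2ms (window 0): ALLOW
  req#6 t=4ms (window 0): DENY
  req#7 t=4ms (window 0): DENY
  req#8 t=5ms (window 0): DENY
  req#9 t=9ms (window 1): ALLOW
  req#10 t=9ms (window 1): ALLOW
  req#11 t=10ms (window 1): ALLOW
  req#12 t=11ms (window 1): ALLOW
  req#13 t=13ms (window 1): ALLOW
  req#14 t=13ms (window 1): DENY
  req#15 t=13ms (window 1): DENY
  req#16 t=13ms (window 1): DENY
  req#17 t=17ms (window 2): ALLOW
  req#18 t=17ms (window 2): ALLOW
  req#19 t=17ms (window 2): ALLOW
  req#20 t=17ms (window 2): ALLOW
  req#21 t=17ms (window 2): ALLOW
  req#22 t=17ms (window 2): DENY
  req#23 t=17ms (window 2): DENY

Allowed counts by window: 5 5 5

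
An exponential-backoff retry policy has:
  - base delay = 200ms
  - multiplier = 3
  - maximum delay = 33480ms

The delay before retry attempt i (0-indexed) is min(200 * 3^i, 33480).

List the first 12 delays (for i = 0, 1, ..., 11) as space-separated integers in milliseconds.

Answer: 200 600 1800 5400 16200 33480 33480 33480 33480 33480 33480 33480

Derivation:
Computing each delay:
  i=0: min(200*3^0, 33480) = 200
  i=1: min(200*3^1, 33480) = 600
  i=2: min(200*3^2, 33480) = 1800
  i=3: min(200*3^3, 33480) = 5400
  i=4: min(200*3^4, 33480) = 16200
  i=5: min(200*3^5, 33480) = 33480
  i=6: min(200*3^6, 33480) = 33480
  i=7: min(200*3^7, 33480) = 33480
  i=8: min(200*3^8, 33480) = 33480
  i=9: min(200*3^9, 33480) = 33480
  i=10: min(200*3^10, 33480) = 33480
  i=11: min(200*3^11, 33480) = 33480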